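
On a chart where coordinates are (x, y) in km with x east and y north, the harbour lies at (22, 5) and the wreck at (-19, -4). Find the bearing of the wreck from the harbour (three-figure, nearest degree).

Δeast = -19 − 22 = -41.00; Δnorth = -4 − 5 = -9.00.
Bearing = atan2(Δeast, Δnorth) mod 360° = 257.62° ≈ 258°.

258°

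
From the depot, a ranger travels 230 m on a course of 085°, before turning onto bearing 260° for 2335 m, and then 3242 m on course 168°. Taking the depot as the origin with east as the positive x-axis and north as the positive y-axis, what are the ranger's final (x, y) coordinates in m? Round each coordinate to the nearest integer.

(-1396, -3557)

Leg 1 (085°, 230 m): east 230 sin 85° = 229.12, north 230 cos 85° = 20.05
Leg 2 (260°, 2335 m): east 2335 sin 260° = -2299.53, north 2335 cos 260° = -405.47
Leg 3 (168°, 3242 m): east 3242 sin 168° = 674.05, north 3242 cos 168° = -3171.15
Summing: -1396.35 m east, -3556.58 m north → (-1396, -3557).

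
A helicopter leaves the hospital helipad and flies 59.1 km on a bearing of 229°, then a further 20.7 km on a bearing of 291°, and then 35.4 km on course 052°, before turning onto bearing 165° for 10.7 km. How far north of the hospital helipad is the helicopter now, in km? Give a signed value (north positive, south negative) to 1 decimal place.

-19.9 km

Leg 1 (229°, 59.1 km): east 59.1 sin 229° = -44.60, north 59.1 cos 229° = -38.77
Leg 2 (291°, 20.7 km): east 20.7 sin 291° = -19.33, north 20.7 cos 291° = 7.42
Leg 3 (052°, 35.4 km): east 35.4 sin 52° = 27.90, north 35.4 cos 52° = 21.79
Leg 4 (165°, 10.7 km): east 10.7 sin 165° = 2.77, north 10.7 cos 165° = -10.34
Net north component: -19.90 km.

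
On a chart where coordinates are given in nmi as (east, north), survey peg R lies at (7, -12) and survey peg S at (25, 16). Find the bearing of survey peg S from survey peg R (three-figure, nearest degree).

033°

Δeast = 25 − 7 = 18.00; Δnorth = 16 − -12 = 28.00.
Bearing = atan2(Δeast, Δnorth) mod 360° = 32.74° ≈ 033°.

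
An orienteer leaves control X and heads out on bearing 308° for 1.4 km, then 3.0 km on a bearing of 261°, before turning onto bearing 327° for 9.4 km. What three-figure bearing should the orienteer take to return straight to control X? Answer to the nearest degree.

Leg 1 (308°, 1.4 km): east 1.4 sin 308° = -1.10, north 1.4 cos 308° = 0.86
Leg 2 (261°, 3.0 km): east 3.0 sin 261° = -2.96, north 3.0 cos 261° = -0.47
Leg 3 (327°, 9.4 km): east 9.4 sin 327° = -5.12, north 9.4 cos 327° = 7.88
Net displacement: -9.19 east, 8.28 north. Direction back to start is (9.19, -8.28): bearing = atan2(9.19, -8.28) mod 360° = 132.02° ≈ 132°.

132°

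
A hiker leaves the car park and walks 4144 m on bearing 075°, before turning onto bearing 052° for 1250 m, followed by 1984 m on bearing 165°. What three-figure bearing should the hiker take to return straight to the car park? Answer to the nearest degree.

Leg 1 (075°, 4144 m): east 4144 sin 75° = 4002.80, north 4144 cos 75° = 1072.55
Leg 2 (052°, 1250 m): east 1250 sin 52° = 985.01, north 1250 cos 52° = 769.58
Leg 3 (165°, 1984 m): east 1984 sin 165° = 513.50, north 1984 cos 165° = -1916.40
Net displacement: 5501.31 east, -74.27 north. Direction back to start is (-5501.31, 74.27): bearing = atan2(-5501.31, 74.27) mod 360° = 270.77° ≈ 271°.

271°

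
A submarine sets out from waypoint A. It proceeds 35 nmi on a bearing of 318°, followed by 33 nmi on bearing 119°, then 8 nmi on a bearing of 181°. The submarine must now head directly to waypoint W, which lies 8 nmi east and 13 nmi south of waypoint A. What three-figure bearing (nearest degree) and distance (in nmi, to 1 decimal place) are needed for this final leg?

170°, 15.3 nmi

Leg 1 (318°, 35 nmi): east 35 sin 318° = -23.42, north 35 cos 318° = 26.01
Leg 2 (119°, 33 nmi): east 33 sin 119° = 28.86, north 33 cos 119° = -16.00
Leg 3 (181°, 8 nmi): east 8 sin 181° = -0.14, north 8 cos 181° = -8.00
Current position: (5.30, 2.01). Target: (8, -13). Remaining: Δeast = 2.70, Δnorth = -15.01.
Bearing = atan2(2.70, -15.01) mod 360° = 169.82°; distance = √((2.70)² + (-15.01)²) = 15.253 nmi.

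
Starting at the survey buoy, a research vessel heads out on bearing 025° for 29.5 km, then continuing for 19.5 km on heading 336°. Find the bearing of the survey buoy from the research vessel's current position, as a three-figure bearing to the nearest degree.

Leg 1 (025°, 29.5 km): east 29.5 sin 25° = 12.47, north 29.5 cos 25° = 26.74
Leg 2 (336°, 19.5 km): east 19.5 sin 336° = -7.93, north 19.5 cos 336° = 17.81
Net displacement: 4.54 east, 44.55 north. Direction back to start is (-4.54, -44.55): bearing = atan2(-4.54, -44.55) mod 360° = 185.81° ≈ 186°.

186°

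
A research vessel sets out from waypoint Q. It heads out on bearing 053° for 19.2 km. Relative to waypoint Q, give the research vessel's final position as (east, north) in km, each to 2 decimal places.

Leg 1 (053°, 19.2 km): east 19.2 sin 53° = 15.33, north 19.2 cos 53° = 11.55
Summing: 15.33 km east, 11.55 km north → (15.33, 11.55).

(15.33, 11.55)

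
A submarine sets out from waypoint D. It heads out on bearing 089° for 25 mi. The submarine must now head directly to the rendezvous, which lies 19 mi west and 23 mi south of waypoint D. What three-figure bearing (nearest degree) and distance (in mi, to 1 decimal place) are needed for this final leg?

Leg 1 (089°, 25 mi): east 25 sin 89° = 25.00, north 25 cos 89° = 0.44
Current position: (25.00, 0.44). Target: (-19, -23). Remaining: Δeast = -44.00, Δnorth = -23.44.
Bearing = atan2(-44.00, -23.44) mod 360° = 241.96°; distance = √((-44.00)² + (-23.44)²) = 49.849 mi.

242°, 49.8 mi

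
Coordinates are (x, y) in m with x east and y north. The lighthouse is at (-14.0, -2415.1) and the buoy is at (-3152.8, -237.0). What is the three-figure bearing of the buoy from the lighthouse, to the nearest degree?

305°

Δeast = -3152.8 − -14.0 = -3138.80; Δnorth = -237.0 − -2415.1 = 2178.10.
Bearing = atan2(Δeast, Δnorth) mod 360° = 304.76° ≈ 305°.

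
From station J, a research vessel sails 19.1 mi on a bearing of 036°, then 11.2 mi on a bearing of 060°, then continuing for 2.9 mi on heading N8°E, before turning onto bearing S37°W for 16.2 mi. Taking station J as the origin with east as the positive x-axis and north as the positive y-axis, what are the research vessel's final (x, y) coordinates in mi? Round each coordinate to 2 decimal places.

(11.58, 10.99)

Leg 1 (036°, 19.1 mi): east 19.1 sin 36° = 11.23, north 19.1 cos 36° = 15.45
Leg 2 (060°, 11.2 mi): east 11.2 sin 60° = 9.70, north 11.2 cos 60° = 5.60
Leg 3 (N8°E, 2.9 mi): east 2.9 sin 8° = 0.40, north 2.9 cos 8° = 2.87
Leg 4 (S37°W, 16.2 mi): east 16.2 sin 217° = -9.75, north 16.2 cos 217° = -12.94
Summing: 11.58 mi east, 10.99 mi north → (11.58, 10.99).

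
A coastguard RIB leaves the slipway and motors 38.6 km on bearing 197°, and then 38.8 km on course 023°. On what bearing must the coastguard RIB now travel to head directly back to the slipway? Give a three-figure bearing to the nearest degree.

Leg 1 (197°, 38.6 km): east 38.6 sin 197° = -11.29, north 38.6 cos 197° = -36.91
Leg 2 (023°, 38.8 km): east 38.8 sin 23° = 15.16, north 38.8 cos 23° = 35.72
Net displacement: 3.87 east, -1.20 north. Direction back to start is (-3.87, 1.20): bearing = atan2(-3.87, 1.20) mod 360° = 287.18° ≈ 287°.

287°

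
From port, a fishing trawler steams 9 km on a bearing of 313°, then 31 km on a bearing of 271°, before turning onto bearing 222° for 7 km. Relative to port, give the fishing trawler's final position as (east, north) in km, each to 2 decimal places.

(-42.26, 1.48)

Leg 1 (313°, 9 km): east 9 sin 313° = -6.58, north 9 cos 313° = 6.14
Leg 2 (271°, 31 km): east 31 sin 271° = -31.00, north 31 cos 271° = 0.54
Leg 3 (222°, 7 km): east 7 sin 222° = -4.68, north 7 cos 222° = -5.20
Summing: -42.26 km east, 1.48 km north → (-42.26, 1.48).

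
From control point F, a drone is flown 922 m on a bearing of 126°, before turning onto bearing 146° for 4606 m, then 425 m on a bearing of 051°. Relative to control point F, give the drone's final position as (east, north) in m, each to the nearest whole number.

Leg 1 (126°, 922 m): east 922 sin 126° = 745.91, north 922 cos 126° = -541.94
Leg 2 (146°, 4606 m): east 4606 sin 146° = 2575.64, north 4606 cos 146° = -3818.55
Leg 3 (051°, 425 m): east 425 sin 51° = 330.29, north 425 cos 51° = 267.46
Summing: 3651.84 m east, -4093.02 m north → (3652, -4093).

(3652, -4093)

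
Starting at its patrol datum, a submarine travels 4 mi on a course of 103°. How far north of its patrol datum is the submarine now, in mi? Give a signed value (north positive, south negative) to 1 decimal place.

-0.9 mi

Leg 1 (103°, 4 mi): east 4 sin 103° = 3.90, north 4 cos 103° = -0.90
Net north component: -0.90 mi.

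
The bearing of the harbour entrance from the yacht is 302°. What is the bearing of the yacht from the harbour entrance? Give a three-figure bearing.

122°

Back-bearing = 302° − 180° = 122°.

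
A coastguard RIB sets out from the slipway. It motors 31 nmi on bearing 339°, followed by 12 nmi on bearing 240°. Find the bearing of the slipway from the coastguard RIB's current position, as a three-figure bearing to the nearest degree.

137°

Leg 1 (339°, 31 nmi): east 31 sin 339° = -11.11, north 31 cos 339° = 28.94
Leg 2 (240°, 12 nmi): east 12 sin 240° = -10.39, north 12 cos 240° = -6.00
Net displacement: -21.50 east, 22.94 north. Direction back to start is (21.50, -22.94): bearing = atan2(21.50, -22.94) mod 360° = 136.85° ≈ 137°.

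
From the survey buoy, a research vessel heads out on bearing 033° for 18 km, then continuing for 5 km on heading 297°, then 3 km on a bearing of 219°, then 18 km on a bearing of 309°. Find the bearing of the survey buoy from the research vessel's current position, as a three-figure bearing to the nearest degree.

Leg 1 (033°, 18 km): east 18 sin 33° = 9.80, north 18 cos 33° = 15.10
Leg 2 (297°, 5 km): east 5 sin 297° = -4.46, north 5 cos 297° = 2.27
Leg 3 (219°, 3 km): east 3 sin 219° = -1.89, north 3 cos 219° = -2.33
Leg 4 (309°, 18 km): east 18 sin 309° = -13.99, north 18 cos 309° = 11.33
Net displacement: -10.53 east, 26.36 north. Direction back to start is (10.53, -26.36): bearing = atan2(10.53, -26.36) mod 360° = 158.23° ≈ 158°.

158°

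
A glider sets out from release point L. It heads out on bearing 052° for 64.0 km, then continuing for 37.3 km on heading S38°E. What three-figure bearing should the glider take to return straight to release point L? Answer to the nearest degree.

262°

Leg 1 (052°, 64.0 km): east 64.0 sin 52° = 50.43, north 64.0 cos 52° = 39.40
Leg 2 (S38°E, 37.3 km): east 37.3 sin 142° = 22.96, north 37.3 cos 142° = -29.39
Net displacement: 73.40 east, 10.01 north. Direction back to start is (-73.40, -10.01): bearing = atan2(-73.40, -10.01) mod 360° = 262.23° ≈ 262°.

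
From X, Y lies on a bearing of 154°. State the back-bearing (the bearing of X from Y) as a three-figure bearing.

334°

Back-bearing = 154° + 180° = 334°.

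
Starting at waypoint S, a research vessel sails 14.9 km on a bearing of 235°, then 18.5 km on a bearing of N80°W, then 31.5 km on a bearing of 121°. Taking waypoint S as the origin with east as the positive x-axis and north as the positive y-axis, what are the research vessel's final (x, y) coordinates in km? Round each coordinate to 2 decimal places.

Leg 1 (235°, 14.9 km): east 14.9 sin 235° = -12.21, north 14.9 cos 235° = -8.55
Leg 2 (N80°W, 18.5 km): east 18.5 sin 280° = -18.22, north 18.5 cos 280° = 3.21
Leg 3 (121°, 31.5 km): east 31.5 sin 121° = 27.00, north 31.5 cos 121° = -16.22
Summing: -3.42 km east, -21.56 km north → (-3.42, -21.56).

(-3.42, -21.56)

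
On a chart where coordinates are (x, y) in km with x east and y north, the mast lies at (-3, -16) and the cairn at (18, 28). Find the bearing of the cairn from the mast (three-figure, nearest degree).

026°

Δeast = 18 − -3 = 21.00; Δnorth = 28 − -16 = 44.00.
Bearing = atan2(Δeast, Δnorth) mod 360° = 25.51° ≈ 026°.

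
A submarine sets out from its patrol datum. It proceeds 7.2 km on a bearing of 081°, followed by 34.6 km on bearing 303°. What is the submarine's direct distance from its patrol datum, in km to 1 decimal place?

29.6 km

Leg 1 (081°, 7.2 km): east 7.2 sin 81° = 7.11, north 7.2 cos 81° = 1.13
Leg 2 (303°, 34.6 km): east 34.6 sin 303° = -29.02, north 34.6 cos 303° = 18.84
Net: -21.91 east, 19.97 north. Distance = √((-21.91)² + (19.97)²) = 29.643 km.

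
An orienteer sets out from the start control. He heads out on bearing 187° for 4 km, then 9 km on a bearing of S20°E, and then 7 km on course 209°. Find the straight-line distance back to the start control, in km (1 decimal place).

18.6 km

Leg 1 (187°, 4 km): east 4 sin 187° = -0.49, north 4 cos 187° = -3.97
Leg 2 (S20°E, 9 km): east 9 sin 160° = 3.08, north 9 cos 160° = -8.46
Leg 3 (209°, 7 km): east 7 sin 209° = -3.39, north 7 cos 209° = -6.12
Net: -0.80 east, -18.55 north. Distance = √((-0.80)² + (-18.55)²) = 18.567 km.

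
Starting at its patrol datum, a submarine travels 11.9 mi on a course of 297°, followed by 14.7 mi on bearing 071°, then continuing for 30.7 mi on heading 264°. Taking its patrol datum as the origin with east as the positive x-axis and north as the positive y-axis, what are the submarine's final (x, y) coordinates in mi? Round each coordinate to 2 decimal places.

(-27.24, 6.98)

Leg 1 (297°, 11.9 mi): east 11.9 sin 297° = -10.60, north 11.9 cos 297° = 5.40
Leg 2 (071°, 14.7 mi): east 14.7 sin 71° = 13.90, north 14.7 cos 71° = 4.79
Leg 3 (264°, 30.7 mi): east 30.7 sin 264° = -30.53, north 30.7 cos 264° = -3.21
Summing: -27.24 mi east, 6.98 mi north → (-27.24, 6.98).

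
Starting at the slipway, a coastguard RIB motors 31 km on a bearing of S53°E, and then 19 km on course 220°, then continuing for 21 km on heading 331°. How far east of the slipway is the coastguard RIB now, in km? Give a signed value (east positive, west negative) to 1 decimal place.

Leg 1 (S53°E, 31 km): east 31 sin 127° = 24.76, north 31 cos 127° = -18.66
Leg 2 (220°, 19 km): east 19 sin 220° = -12.21, north 19 cos 220° = -14.55
Leg 3 (331°, 21 km): east 21 sin 331° = -10.18, north 21 cos 331° = 18.37
Net east component: 2.36 km.

2.4 km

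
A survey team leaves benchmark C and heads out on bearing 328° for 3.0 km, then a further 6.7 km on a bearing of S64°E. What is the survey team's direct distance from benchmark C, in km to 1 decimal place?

4.4 km

Leg 1 (328°, 3.0 km): east 3.0 sin 328° = -1.59, north 3.0 cos 328° = 2.54
Leg 2 (S64°E, 6.7 km): east 6.7 sin 116° = 6.02, north 6.7 cos 116° = -2.94
Net: 4.43 east, -0.39 north. Distance = √((4.43)² + (-0.39)²) = 4.450 km.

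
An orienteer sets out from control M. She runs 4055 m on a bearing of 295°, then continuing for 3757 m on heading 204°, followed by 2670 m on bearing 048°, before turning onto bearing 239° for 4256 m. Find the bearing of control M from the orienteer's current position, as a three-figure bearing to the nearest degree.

073°

Leg 1 (295°, 4055 m): east 4055 sin 295° = -3675.08, north 4055 cos 295° = 1713.72
Leg 2 (204°, 3757 m): east 3757 sin 204° = -1528.11, north 3757 cos 204° = -3432.19
Leg 3 (048°, 2670 m): east 2670 sin 48° = 1984.20, north 2670 cos 48° = 1786.58
Leg 4 (239°, 4256 m): east 4256 sin 239° = -3648.10, north 4256 cos 239° = -2192.00
Net displacement: -6867.09 east, -2123.90 north. Direction back to start is (6867.09, 2123.90): bearing = atan2(6867.09, 2123.90) mod 360° = 72.81° ≈ 073°.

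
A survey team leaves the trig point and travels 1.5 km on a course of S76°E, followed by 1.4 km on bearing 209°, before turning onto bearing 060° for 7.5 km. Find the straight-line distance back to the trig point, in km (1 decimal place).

Leg 1 (S76°E, 1.5 km): east 1.5 sin 104° = 1.46, north 1.5 cos 104° = -0.36
Leg 2 (209°, 1.4 km): east 1.4 sin 209° = -0.68, north 1.4 cos 209° = -1.22
Leg 3 (060°, 7.5 km): east 7.5 sin 60° = 6.50, north 7.5 cos 60° = 3.75
Net: 7.27 east, 2.16 north. Distance = √((7.27)² + (2.16)²) = 7.587 km.

7.6 km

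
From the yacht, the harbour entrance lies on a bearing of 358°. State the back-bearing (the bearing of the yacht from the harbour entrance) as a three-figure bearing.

178°

Back-bearing = 358° − 180° = 178°.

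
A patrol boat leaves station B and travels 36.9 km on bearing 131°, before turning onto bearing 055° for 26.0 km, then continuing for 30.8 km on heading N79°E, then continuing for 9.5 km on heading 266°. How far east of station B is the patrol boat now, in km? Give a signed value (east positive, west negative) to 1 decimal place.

69.9 km

Leg 1 (131°, 36.9 km): east 36.9 sin 131° = 27.85, north 36.9 cos 131° = -24.21
Leg 2 (055°, 26.0 km): east 26.0 sin 55° = 21.30, north 26.0 cos 55° = 14.91
Leg 3 (N79°E, 30.8 km): east 30.8 sin 79° = 30.23, north 30.8 cos 79° = 5.88
Leg 4 (266°, 9.5 km): east 9.5 sin 266° = -9.48, north 9.5 cos 266° = -0.66
Net east component: 69.90 km.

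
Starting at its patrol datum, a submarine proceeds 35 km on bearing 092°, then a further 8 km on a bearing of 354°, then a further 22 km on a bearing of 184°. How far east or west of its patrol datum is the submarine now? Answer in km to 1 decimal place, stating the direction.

Leg 1 (092°, 35 km): east 35 sin 92° = 34.98, north 35 cos 92° = -1.22
Leg 2 (354°, 8 km): east 8 sin 354° = -0.84, north 8 cos 354° = 7.96
Leg 3 (184°, 22 km): east 22 sin 184° = -1.53, north 22 cos 184° = -21.95
Net east component: 32.61 km.

32.6 km east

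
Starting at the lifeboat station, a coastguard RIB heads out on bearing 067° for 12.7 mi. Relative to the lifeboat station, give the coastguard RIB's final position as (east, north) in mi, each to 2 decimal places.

Leg 1 (067°, 12.7 mi): east 12.7 sin 67° = 11.69, north 12.7 cos 67° = 4.96
Summing: 11.69 mi east, 4.96 mi north → (11.69, 4.96).

(11.69, 4.96)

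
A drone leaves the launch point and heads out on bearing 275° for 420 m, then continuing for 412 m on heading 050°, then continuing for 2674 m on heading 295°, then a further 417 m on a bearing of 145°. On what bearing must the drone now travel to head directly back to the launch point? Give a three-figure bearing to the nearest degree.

115°

Leg 1 (275°, 420 m): east 420 sin 275° = -418.40, north 420 cos 275° = 36.61
Leg 2 (050°, 412 m): east 412 sin 50° = 315.61, north 412 cos 50° = 264.83
Leg 3 (295°, 2674 m): east 2674 sin 295° = -2423.47, north 2674 cos 295° = 1130.08
Leg 4 (145°, 417 m): east 417 sin 145° = 239.18, north 417 cos 145° = -341.59
Net displacement: -2287.08 east, 1089.93 north. Direction back to start is (2287.08, -1089.93): bearing = atan2(2287.08, -1089.93) mod 360° = 115.48° ≈ 115°.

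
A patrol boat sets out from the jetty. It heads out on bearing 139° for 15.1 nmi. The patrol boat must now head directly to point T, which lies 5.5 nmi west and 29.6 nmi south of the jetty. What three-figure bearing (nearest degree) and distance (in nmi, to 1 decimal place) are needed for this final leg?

220°, 23.8 nmi

Leg 1 (139°, 15.1 nmi): east 15.1 sin 139° = 9.91, north 15.1 cos 139° = -11.40
Current position: (9.91, -11.40). Target: (-5.5, -29.6). Remaining: Δeast = -15.41, Δnorth = -18.20.
Bearing = atan2(-15.41, -18.20) mod 360° = 220.24°; distance = √((-15.41)² + (-18.20)²) = 23.848 nmi.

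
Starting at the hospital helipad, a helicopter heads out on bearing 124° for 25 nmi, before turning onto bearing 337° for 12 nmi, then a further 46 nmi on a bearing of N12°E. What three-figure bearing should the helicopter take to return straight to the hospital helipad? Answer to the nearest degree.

Leg 1 (124°, 25 nmi): east 25 sin 124° = 20.73, north 25 cos 124° = -13.98
Leg 2 (337°, 12 nmi): east 12 sin 337° = -4.69, north 12 cos 337° = 11.05
Leg 3 (N12°E, 46 nmi): east 46 sin 12° = 9.56, north 46 cos 12° = 44.99
Net displacement: 25.60 east, 42.06 north. Direction back to start is (-25.60, -42.06): bearing = atan2(-25.60, -42.06) mod 360° = 211.33° ≈ 211°.

211°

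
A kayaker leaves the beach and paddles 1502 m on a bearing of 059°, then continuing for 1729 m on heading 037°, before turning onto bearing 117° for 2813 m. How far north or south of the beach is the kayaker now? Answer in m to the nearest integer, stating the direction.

Leg 1 (059°, 1502 m): east 1502 sin 59° = 1287.47, north 1502 cos 59° = 773.59
Leg 2 (037°, 1729 m): east 1729 sin 37° = 1040.54, north 1729 cos 37° = 1380.84
Leg 3 (117°, 2813 m): east 2813 sin 117° = 2506.40, north 2813 cos 117° = -1277.08
Net north component: 877.35 m.

877 m north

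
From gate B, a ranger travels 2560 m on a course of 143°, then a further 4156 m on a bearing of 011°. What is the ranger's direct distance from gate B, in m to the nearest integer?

Leg 1 (143°, 2560 m): east 2560 sin 143° = 1540.65, north 2560 cos 143° = -2044.51
Leg 2 (011°, 4156 m): east 4156 sin 11° = 793.00, north 4156 cos 11° = 4079.64
Net: 2333.65 east, 2035.14 north. Distance = √((2333.65)² + (2035.14)²) = 3096.400 m.

3096 m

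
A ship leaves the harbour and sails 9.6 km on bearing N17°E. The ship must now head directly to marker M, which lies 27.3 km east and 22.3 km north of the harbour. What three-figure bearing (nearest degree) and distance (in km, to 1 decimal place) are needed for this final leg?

Leg 1 (N17°E, 9.6 km): east 9.6 sin 17° = 2.81, north 9.6 cos 17° = 9.18
Current position: (2.81, 9.18). Target: (27.3, 22.3). Remaining: Δeast = 24.49, Δnorth = 13.12.
Bearing = atan2(24.49, 13.12) mod 360° = 61.82°; distance = √((24.49)² + (13.12)²) = 27.786 km.

062°, 27.8 km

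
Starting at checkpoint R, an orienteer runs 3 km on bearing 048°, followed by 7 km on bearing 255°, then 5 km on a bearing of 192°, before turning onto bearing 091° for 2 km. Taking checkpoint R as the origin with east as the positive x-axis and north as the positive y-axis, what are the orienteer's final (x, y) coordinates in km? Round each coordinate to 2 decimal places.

(-3.57, -4.73)

Leg 1 (048°, 3 km): east 3 sin 48° = 2.23, north 3 cos 48° = 2.01
Leg 2 (255°, 7 km): east 7 sin 255° = -6.76, north 7 cos 255° = -1.81
Leg 3 (192°, 5 km): east 5 sin 192° = -1.04, north 5 cos 192° = -4.89
Leg 4 (091°, 2 km): east 2 sin 91° = 2.00, north 2 cos 91° = -0.03
Summing: -3.57 km east, -4.73 km north → (-3.57, -4.73).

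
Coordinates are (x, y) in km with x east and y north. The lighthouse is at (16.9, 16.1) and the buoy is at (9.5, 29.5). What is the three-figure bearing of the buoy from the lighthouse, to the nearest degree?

331°

Δeast = 9.5 − 16.9 = -7.40; Δnorth = 29.5 − 16.1 = 13.40.
Bearing = atan2(Δeast, Δnorth) mod 360° = 331.09° ≈ 331°.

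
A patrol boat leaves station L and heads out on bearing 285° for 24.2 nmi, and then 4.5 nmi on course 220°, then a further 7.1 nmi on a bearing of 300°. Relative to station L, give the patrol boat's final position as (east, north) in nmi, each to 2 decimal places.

(-32.42, 6.37)

Leg 1 (285°, 24.2 nmi): east 24.2 sin 285° = -23.38, north 24.2 cos 285° = 6.26
Leg 2 (220°, 4.5 nmi): east 4.5 sin 220° = -2.89, north 4.5 cos 220° = -3.45
Leg 3 (300°, 7.1 nmi): east 7.1 sin 300° = -6.15, north 7.1 cos 300° = 3.55
Summing: -32.42 nmi east, 6.37 nmi north → (-32.42, 6.37).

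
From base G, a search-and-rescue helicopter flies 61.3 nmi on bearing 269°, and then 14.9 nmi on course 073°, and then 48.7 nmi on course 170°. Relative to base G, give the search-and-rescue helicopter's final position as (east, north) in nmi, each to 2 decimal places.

(-38.59, -44.67)

Leg 1 (269°, 61.3 nmi): east 61.3 sin 269° = -61.29, north 61.3 cos 269° = -1.07
Leg 2 (073°, 14.9 nmi): east 14.9 sin 73° = 14.25, north 14.9 cos 73° = 4.36
Leg 3 (170°, 48.7 nmi): east 48.7 sin 170° = 8.46, north 48.7 cos 170° = -47.96
Summing: -38.59 nmi east, -44.67 nmi north → (-38.59, -44.67).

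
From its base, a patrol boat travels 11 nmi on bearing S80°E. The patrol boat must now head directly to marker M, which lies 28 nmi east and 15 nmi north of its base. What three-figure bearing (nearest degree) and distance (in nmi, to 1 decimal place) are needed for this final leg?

Leg 1 (S80°E, 11 nmi): east 11 sin 100° = 10.83, north 11 cos 100° = -1.91
Current position: (10.83, -1.91). Target: (28, 15). Remaining: Δeast = 17.17, Δnorth = 16.91.
Bearing = atan2(17.17, 16.91) mod 360° = 45.43°; distance = √((17.17)² + (16.91)²) = 24.097 nmi.

045°, 24.1 nmi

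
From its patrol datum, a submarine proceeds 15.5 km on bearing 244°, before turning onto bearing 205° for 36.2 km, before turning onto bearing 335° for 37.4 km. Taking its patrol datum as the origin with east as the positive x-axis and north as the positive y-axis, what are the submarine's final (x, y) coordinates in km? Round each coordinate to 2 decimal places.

(-45.04, -5.71)

Leg 1 (244°, 15.5 km): east 15.5 sin 244° = -13.93, north 15.5 cos 244° = -6.79
Leg 2 (205°, 36.2 km): east 36.2 sin 205° = -15.30, north 36.2 cos 205° = -32.81
Leg 3 (335°, 37.4 km): east 37.4 sin 335° = -15.81, north 37.4 cos 335° = 33.90
Summing: -45.04 km east, -5.71 km north → (-45.04, -5.71).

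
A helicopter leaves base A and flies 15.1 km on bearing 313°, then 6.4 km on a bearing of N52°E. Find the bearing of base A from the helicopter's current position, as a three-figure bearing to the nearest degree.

Leg 1 (313°, 15.1 km): east 15.1 sin 313° = -11.04, north 15.1 cos 313° = 10.30
Leg 2 (N52°E, 6.4 km): east 6.4 sin 52° = 5.04, north 6.4 cos 52° = 3.94
Net displacement: -6.00 east, 14.24 north. Direction back to start is (6.00, -14.24): bearing = atan2(6.00, -14.24) mod 360° = 157.15° ≈ 157°.

157°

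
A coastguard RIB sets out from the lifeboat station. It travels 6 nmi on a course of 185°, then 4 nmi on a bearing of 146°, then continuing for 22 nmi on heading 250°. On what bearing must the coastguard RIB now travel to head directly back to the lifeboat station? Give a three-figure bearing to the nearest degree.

Leg 1 (185°, 6 nmi): east 6 sin 185° = -0.52, north 6 cos 185° = -5.98
Leg 2 (146°, 4 nmi): east 4 sin 146° = 2.24, north 4 cos 146° = -3.32
Leg 3 (250°, 22 nmi): east 22 sin 250° = -20.67, north 22 cos 250° = -7.52
Net displacement: -18.96 east, -16.82 north. Direction back to start is (18.96, 16.82): bearing = atan2(18.96, 16.82) mod 360° = 48.43° ≈ 048°.

048°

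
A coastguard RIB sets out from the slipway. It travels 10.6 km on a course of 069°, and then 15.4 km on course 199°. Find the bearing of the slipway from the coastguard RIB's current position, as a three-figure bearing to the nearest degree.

336°

Leg 1 (069°, 10.6 km): east 10.6 sin 69° = 9.90, north 10.6 cos 69° = 3.80
Leg 2 (199°, 15.4 km): east 15.4 sin 199° = -5.01, north 15.4 cos 199° = -14.56
Net displacement: 4.88 east, -10.76 north. Direction back to start is (-4.88, 10.76): bearing = atan2(-4.88, 10.76) mod 360° = 335.60° ≈ 336°.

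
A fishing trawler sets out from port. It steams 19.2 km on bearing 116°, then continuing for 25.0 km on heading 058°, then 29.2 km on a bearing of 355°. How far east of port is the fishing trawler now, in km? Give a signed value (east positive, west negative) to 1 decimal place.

Leg 1 (116°, 19.2 km): east 19.2 sin 116° = 17.26, north 19.2 cos 116° = -8.42
Leg 2 (058°, 25.0 km): east 25.0 sin 58° = 21.20, north 25.0 cos 58° = 13.25
Leg 3 (355°, 29.2 km): east 29.2 sin 355° = -2.54, north 29.2 cos 355° = 29.09
Net east component: 35.91 km.

35.9 km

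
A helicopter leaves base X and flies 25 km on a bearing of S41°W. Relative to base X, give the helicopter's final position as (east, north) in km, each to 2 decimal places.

Leg 1 (S41°W, 25 km): east 25 sin 221° = -16.40, north 25 cos 221° = -18.87
Summing: -16.40 km east, -18.87 km north → (-16.40, -18.87).

(-16.40, -18.87)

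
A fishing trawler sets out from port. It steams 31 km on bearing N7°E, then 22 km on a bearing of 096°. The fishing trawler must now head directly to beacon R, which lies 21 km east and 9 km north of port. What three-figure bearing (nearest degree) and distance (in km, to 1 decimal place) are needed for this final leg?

Leg 1 (N7°E, 31 km): east 31 sin 7° = 3.78, north 31 cos 7° = 30.77
Leg 2 (096°, 22 km): east 22 sin 96° = 21.88, north 22 cos 96° = -2.30
Current position: (25.66, 28.47). Target: (21, 9). Remaining: Δeast = -4.66, Δnorth = -19.47.
Bearing = atan2(-4.66, -19.47) mod 360° = 193.45°; distance = √((-4.66)² + (-19.47)²) = 20.019 km.

193°, 20.0 km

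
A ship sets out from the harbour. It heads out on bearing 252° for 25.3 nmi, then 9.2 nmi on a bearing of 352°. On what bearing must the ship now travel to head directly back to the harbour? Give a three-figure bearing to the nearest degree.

093°

Leg 1 (252°, 25.3 nmi): east 25.3 sin 252° = -24.06, north 25.3 cos 252° = -7.82
Leg 2 (352°, 9.2 nmi): east 9.2 sin 352° = -1.28, north 9.2 cos 352° = 9.11
Net displacement: -25.34 east, 1.29 north. Direction back to start is (25.34, -1.29): bearing = atan2(25.34, -1.29) mod 360° = 92.92° ≈ 093°.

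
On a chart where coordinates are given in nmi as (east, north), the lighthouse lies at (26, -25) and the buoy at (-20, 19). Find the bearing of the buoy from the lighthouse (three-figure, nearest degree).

Δeast = -20 − 26 = -46.00; Δnorth = 19 − -25 = 44.00.
Bearing = atan2(Δeast, Δnorth) mod 360° = 313.73° ≈ 314°.

314°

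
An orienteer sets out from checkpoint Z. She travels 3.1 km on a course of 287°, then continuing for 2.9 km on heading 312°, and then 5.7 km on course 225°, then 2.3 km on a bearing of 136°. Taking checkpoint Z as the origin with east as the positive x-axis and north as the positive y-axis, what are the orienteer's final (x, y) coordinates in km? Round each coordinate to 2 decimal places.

Leg 1 (287°, 3.1 km): east 3.1 sin 287° = -2.96, north 3.1 cos 287° = 0.91
Leg 2 (312°, 2.9 km): east 2.9 sin 312° = -2.16, north 2.9 cos 312° = 1.94
Leg 3 (225°, 5.7 km): east 5.7 sin 225° = -4.03, north 5.7 cos 225° = -4.03
Leg 4 (136°, 2.3 km): east 2.3 sin 136° = 1.60, north 2.3 cos 136° = -1.65
Summing: -7.55 km east, -2.84 km north → (-7.55, -2.84).

(-7.55, -2.84)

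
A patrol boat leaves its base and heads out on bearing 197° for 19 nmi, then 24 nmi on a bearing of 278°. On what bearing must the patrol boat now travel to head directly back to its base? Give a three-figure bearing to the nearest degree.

Leg 1 (197°, 19 nmi): east 19 sin 197° = -5.56, north 19 cos 197° = -18.17
Leg 2 (278°, 24 nmi): east 24 sin 278° = -23.77, north 24 cos 278° = 3.34
Net displacement: -29.32 east, -14.83 north. Direction back to start is (29.32, 14.83): bearing = atan2(29.32, 14.83) mod 360° = 63.17° ≈ 063°.

063°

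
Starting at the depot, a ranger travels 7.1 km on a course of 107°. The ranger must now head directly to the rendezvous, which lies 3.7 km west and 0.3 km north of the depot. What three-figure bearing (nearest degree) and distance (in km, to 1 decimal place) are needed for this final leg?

283°, 10.8 km

Leg 1 (107°, 7.1 km): east 7.1 sin 107° = 6.79, north 7.1 cos 107° = -2.08
Current position: (6.79, -2.08). Target: (-3.7, 0.3). Remaining: Δeast = -10.49, Δnorth = 2.38.
Bearing = atan2(-10.49, 2.38) mod 360° = 282.76°; distance = √((-10.49)² + (2.38)²) = 10.755 km.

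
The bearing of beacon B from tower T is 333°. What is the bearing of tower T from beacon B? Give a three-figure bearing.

Back-bearing = 333° − 180° = 153°.

153°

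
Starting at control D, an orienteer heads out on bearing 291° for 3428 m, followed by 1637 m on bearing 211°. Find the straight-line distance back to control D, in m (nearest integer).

Leg 1 (291°, 3428 m): east 3428 sin 291° = -3200.31, north 3428 cos 291° = 1228.49
Leg 2 (211°, 1637 m): east 1637 sin 211° = -843.12, north 1637 cos 211° = -1403.18
Net: -4043.43 east, -174.70 north. Distance = √((-4043.43)² + (-174.70)²) = 4047.203 m.

4047 m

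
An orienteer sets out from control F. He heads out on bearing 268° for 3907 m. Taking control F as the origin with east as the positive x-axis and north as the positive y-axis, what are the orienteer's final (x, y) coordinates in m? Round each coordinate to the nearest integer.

(-3905, -136)

Leg 1 (268°, 3907 m): east 3907 sin 268° = -3904.62, north 3907 cos 268° = -136.35
Summing: -3904.62 m east, -136.35 m north → (-3905, -136).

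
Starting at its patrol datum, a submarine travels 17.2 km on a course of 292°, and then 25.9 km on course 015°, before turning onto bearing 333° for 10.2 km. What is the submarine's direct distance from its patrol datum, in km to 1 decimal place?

Leg 1 (292°, 17.2 km): east 17.2 sin 292° = -15.95, north 17.2 cos 292° = 6.44
Leg 2 (015°, 25.9 km): east 25.9 sin 15° = 6.70, north 25.9 cos 15° = 25.02
Leg 3 (333°, 10.2 km): east 10.2 sin 333° = -4.63, north 10.2 cos 333° = 9.09
Net: -13.87 east, 40.55 north. Distance = √((-13.87)² + (40.55)²) = 42.857 km.

42.9 km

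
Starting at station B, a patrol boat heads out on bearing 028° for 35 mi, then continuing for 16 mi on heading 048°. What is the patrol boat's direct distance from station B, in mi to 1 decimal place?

50.3 mi

Leg 1 (028°, 35 mi): east 35 sin 28° = 16.43, north 35 cos 28° = 30.90
Leg 2 (048°, 16 mi): east 16 sin 48° = 11.89, north 16 cos 48° = 10.71
Net: 28.32 east, 41.61 north. Distance = √((28.32)² + (41.61)²) = 50.333 mi.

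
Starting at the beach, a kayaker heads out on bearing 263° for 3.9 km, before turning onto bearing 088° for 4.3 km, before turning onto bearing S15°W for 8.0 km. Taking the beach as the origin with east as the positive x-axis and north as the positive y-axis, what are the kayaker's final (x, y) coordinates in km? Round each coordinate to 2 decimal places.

Leg 1 (263°, 3.9 km): east 3.9 sin 263° = -3.87, north 3.9 cos 263° = -0.48
Leg 2 (088°, 4.3 km): east 4.3 sin 88° = 4.30, north 4.3 cos 88° = 0.15
Leg 3 (S15°W, 8.0 km): east 8.0 sin 195° = -2.07, north 8.0 cos 195° = -7.73
Summing: -1.64 km east, -8.05 km north → (-1.64, -8.05).

(-1.64, -8.05)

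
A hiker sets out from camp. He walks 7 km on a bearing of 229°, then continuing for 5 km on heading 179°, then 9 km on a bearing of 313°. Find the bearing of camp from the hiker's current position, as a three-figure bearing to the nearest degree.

Leg 1 (229°, 7 km): east 7 sin 229° = -5.28, north 7 cos 229° = -4.59
Leg 2 (179°, 5 km): east 5 sin 179° = 0.09, north 5 cos 179° = -5.00
Leg 3 (313°, 9 km): east 9 sin 313° = -6.58, north 9 cos 313° = 6.14
Net displacement: -11.78 east, -3.45 north. Direction back to start is (11.78, 3.45): bearing = atan2(11.78, 3.45) mod 360° = 73.66° ≈ 074°.

074°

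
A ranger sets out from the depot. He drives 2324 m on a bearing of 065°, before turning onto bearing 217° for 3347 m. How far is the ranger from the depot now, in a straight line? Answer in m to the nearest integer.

1693 m

Leg 1 (065°, 2324 m): east 2324 sin 65° = 2106.26, north 2324 cos 65° = 982.16
Leg 2 (217°, 3347 m): east 3347 sin 217° = -2014.27, north 3347 cos 217° = -2673.03
Net: 91.98 east, -1690.87 north. Distance = √((91.98)² + (-1690.87)²) = 1693.368 m.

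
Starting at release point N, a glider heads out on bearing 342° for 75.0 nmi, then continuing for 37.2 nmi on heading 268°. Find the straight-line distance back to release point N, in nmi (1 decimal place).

92.4 nmi

Leg 1 (342°, 75.0 nmi): east 75.0 sin 342° = -23.18, north 75.0 cos 342° = 71.33
Leg 2 (268°, 37.2 nmi): east 37.2 sin 268° = -37.18, north 37.2 cos 268° = -1.30
Net: -60.35 east, 70.03 north. Distance = √((-60.35)² + (70.03)²) = 92.449 nmi.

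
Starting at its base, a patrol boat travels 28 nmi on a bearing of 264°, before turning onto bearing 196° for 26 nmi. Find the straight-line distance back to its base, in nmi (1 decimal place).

Leg 1 (264°, 28 nmi): east 28 sin 264° = -27.85, north 28 cos 264° = -2.93
Leg 2 (196°, 26 nmi): east 26 sin 196° = -7.17, north 26 cos 196° = -24.99
Net: -35.01 east, -27.92 north. Distance = √((-35.01)² + (-27.92)²) = 44.782 nmi.

44.8 nmi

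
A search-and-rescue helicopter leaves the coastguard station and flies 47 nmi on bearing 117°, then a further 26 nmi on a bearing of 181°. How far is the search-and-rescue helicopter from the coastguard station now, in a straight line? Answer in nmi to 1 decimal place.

62.9 nmi

Leg 1 (117°, 47 nmi): east 47 sin 117° = 41.88, north 47 cos 117° = -21.34
Leg 2 (181°, 26 nmi): east 26 sin 181° = -0.45, north 26 cos 181° = -26.00
Net: 41.42 east, -47.33 north. Distance = √((41.42)² + (-47.33)²) = 62.900 nmi.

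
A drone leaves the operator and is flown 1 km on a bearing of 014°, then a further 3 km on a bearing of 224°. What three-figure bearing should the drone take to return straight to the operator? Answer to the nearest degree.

057°

Leg 1 (014°, 1 km): east 1 sin 14° = 0.24, north 1 cos 14° = 0.97
Leg 2 (224°, 3 km): east 3 sin 224° = -2.08, north 3 cos 224° = -2.16
Net displacement: -1.84 east, -1.19 north. Direction back to start is (1.84, 1.19): bearing = atan2(1.84, 1.19) mod 360° = 57.19° ≈ 057°.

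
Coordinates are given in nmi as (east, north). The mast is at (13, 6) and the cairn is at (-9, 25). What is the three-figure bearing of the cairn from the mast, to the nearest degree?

Δeast = -9 − 13 = -22.00; Δnorth = 25 − 6 = 19.00.
Bearing = atan2(Δeast, Δnorth) mod 360° = 310.82° ≈ 311°.

311°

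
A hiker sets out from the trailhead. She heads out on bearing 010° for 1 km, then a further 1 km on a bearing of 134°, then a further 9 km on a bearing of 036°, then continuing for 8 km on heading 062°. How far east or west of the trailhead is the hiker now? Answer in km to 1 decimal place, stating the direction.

13.2 km east

Leg 1 (010°, 1 km): east 1 sin 10° = 0.17, north 1 cos 10° = 0.98
Leg 2 (134°, 1 km): east 1 sin 134° = 0.72, north 1 cos 134° = -0.69
Leg 3 (036°, 9 km): east 9 sin 36° = 5.29, north 9 cos 36° = 7.28
Leg 4 (062°, 8 km): east 8 sin 62° = 7.06, north 8 cos 62° = 3.76
Net east component: 13.25 km.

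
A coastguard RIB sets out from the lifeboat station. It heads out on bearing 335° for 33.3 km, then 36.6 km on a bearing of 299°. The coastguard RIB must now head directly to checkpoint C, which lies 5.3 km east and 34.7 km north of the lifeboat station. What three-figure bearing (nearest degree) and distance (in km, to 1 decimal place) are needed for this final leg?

104°, 53.1 km

Leg 1 (335°, 33.3 km): east 33.3 sin 335° = -14.07, north 33.3 cos 335° = 30.18
Leg 2 (299°, 36.6 km): east 36.6 sin 299° = -32.01, north 36.6 cos 299° = 17.74
Current position: (-46.08, 47.92). Target: (5.3, 34.7). Remaining: Δeast = 51.38, Δnorth = -13.22.
Bearing = atan2(51.38, -13.22) mod 360° = 104.43°; distance = √((51.38)² + (-13.22)²) = 53.059 km.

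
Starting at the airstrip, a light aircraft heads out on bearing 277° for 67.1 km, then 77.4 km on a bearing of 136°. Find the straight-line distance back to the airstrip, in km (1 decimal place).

49.2 km

Leg 1 (277°, 67.1 km): east 67.1 sin 277° = -66.60, north 67.1 cos 277° = 8.18
Leg 2 (136°, 77.4 km): east 77.4 sin 136° = 53.77, north 77.4 cos 136° = -55.68
Net: -12.83 east, -47.50 north. Distance = √((-12.83)² + (-47.50)²) = 49.203 km.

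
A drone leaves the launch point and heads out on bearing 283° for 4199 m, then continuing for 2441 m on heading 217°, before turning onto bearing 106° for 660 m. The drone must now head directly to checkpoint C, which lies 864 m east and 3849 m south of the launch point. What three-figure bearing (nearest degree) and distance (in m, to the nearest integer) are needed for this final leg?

Leg 1 (283°, 4199 m): east 4199 sin 283° = -4091.38, north 4199 cos 283° = 944.57
Leg 2 (217°, 2441 m): east 2441 sin 217° = -1469.03, north 2441 cos 217° = -1949.47
Leg 3 (106°, 660 m): east 660 sin 106° = 634.43, north 660 cos 106° = -181.92
Current position: (-4925.98, -1186.82). Target: (864, -3849). Remaining: Δeast = 5789.98, Δnorth = -2662.18.
Bearing = atan2(5789.98, -2662.18) mod 360° = 114.69°; distance = √((5789.98)² + (-2662.18)²) = 6372.679 m.

115°, 6373 m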